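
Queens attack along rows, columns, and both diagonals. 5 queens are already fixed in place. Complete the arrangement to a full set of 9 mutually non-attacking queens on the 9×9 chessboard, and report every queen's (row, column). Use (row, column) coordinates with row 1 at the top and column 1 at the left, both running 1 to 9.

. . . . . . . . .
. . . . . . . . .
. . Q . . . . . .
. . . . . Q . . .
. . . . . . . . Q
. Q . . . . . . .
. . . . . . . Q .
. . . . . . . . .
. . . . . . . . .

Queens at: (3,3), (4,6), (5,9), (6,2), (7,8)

Row 1: attacked by (3,3)→{1,3,5}; (4,6)→{3,6,9}; (5,9)→{5,9}; (6,2)→{2,7}; (7,8)→{2,8}. Safe: 4. Place at column 4.
Row 2: attacked by (1,4)→{3,4,5}; (3,3)→{2,3,4}; (4,6)→{4,6,8}; (5,9)→{6,9}; (6,2)→{2,6}; (7,8)→{3,8}. Safe: 1, 7. Place at column 1.
Row 8: attacked by (1,4)→{4}; (2,1)→{1,7}; (3,3)→{3,8}; (4,6)→{2,6}; (5,9)→{6,9}; (6,2)→{2,4}; (7,8)→{7,8,9}. Safe: 5. Place at column 5.
Row 9: attacked by (1,4)→{4}; (2,1)→{1,8}; (3,3)→{3,9}; (4,6)→{1,6}; (5,9)→{5,9}; (6,2)→{2,5}; (7,8)→{6,8}; (8,5)→{4,5,6}. Safe: 7. Place at column 7.
Columns [4, 1, 3, 6, 9, 2, 8, 5, 7], r−c [-3, 1, 0, -2, -4, 4, -1, 3, 2], r+c [5, 3, 6, 10, 14, 8, 15, 13, 16] are all distinct, so no two queens attack.

(1,4) (2,1) (3,3) (4,6) (5,9) (6,2) (7,8) (8,5) (9,7)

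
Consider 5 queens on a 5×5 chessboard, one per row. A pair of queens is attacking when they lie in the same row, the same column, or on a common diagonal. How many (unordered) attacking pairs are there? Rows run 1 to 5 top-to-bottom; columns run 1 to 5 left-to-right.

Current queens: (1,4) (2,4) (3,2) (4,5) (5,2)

3

Same column: (1,4)–(2,4) (column 4); (3,2)–(5,2) (column 2).
Same diagonal: (1,4)–(3,2) (|1−3| = |4−2| = 2).
Total attacking pairs: 3.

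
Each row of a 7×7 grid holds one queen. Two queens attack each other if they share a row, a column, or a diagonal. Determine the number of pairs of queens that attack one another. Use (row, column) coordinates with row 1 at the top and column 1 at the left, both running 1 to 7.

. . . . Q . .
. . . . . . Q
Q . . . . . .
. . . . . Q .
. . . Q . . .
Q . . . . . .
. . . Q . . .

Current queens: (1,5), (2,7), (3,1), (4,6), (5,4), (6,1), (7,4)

3

Same column: (3,1)–(6,1) (column 1); (5,4)–(7,4) (column 4).
Same diagonal: (2,7)–(5,4) (|2−5| = |7−4| = 3).
Total attacking pairs: 3.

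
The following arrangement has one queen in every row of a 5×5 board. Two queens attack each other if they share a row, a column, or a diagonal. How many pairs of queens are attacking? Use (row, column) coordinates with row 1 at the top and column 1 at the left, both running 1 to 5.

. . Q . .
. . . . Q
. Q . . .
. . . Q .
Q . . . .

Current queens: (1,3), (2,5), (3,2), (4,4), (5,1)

All columns are distinct and no two queens satisfy |Δrow| = |Δcol|, so no pair attacks.

0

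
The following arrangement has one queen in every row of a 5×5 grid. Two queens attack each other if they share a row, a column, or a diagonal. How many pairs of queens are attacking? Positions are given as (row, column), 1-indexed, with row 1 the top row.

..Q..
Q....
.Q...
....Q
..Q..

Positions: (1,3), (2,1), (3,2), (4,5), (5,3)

Same column: (1,3)–(5,3) (column 3).
Same diagonal: (2,1)–(3,2) (|2−3| = |1−2| = 1).
Total attacking pairs: 2.

2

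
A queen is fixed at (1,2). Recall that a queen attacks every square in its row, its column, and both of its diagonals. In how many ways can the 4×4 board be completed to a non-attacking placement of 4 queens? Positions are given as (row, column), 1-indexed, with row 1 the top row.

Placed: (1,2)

Branch on row 2: col 4 → 1.
Sum: 1 = 1.

1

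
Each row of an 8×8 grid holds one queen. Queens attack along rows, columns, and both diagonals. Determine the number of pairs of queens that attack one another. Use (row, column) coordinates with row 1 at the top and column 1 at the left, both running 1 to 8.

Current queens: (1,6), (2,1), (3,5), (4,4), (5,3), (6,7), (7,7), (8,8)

Same column: (6,7)–(7,7) (column 7).
Same diagonal: (3,5)–(4,4) (|3−4| = |5−4| = 1); (3,5)–(5,3) (|3−5| = |5−3| = 2); (4,4)–(5,3) (|4−5| = |4−3| = 1); (4,4)–(7,7) (|4−7| = |4−7| = 3); (4,4)–(8,8) (|4−8| = |4−8| = 4); (7,7)–(8,8) (|7−8| = |7−8| = 1).
Total attacking pairs: 7.

7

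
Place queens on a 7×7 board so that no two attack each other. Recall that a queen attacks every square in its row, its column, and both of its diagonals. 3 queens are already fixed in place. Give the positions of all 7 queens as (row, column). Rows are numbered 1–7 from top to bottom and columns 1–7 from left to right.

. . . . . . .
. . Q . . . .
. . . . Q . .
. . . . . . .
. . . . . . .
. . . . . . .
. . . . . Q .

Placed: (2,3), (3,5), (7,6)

(1,1) (2,3) (3,5) (4,7) (5,2) (6,4) (7,6)

Row 1: attacked by (2,3)→{2,3,4}; (3,5)→{3,5,7}; (7,6)→{6}. Safe: 1. Place at column 1.
Row 4: attacked by (1,1)→{1,4}; (2,3)→{1,3,5}; (3,5)→{4,5,6}; (7,6)→{3,6}. Safe: 2, 7. Place at column 7.
Row 5: attacked by (1,1)→{1,5}; (2,3)→{3,6}; (3,5)→{3,5,7}; (4,7)→{6,7}; (7,6)→{4,6}. Safe: 2. Place at column 2.
Row 6: attacked by (1,1)→{1,6}; (2,3)→{3,7}; (3,5)→{2,5}; (4,7)→{5,7}; (5,2)→{1,2,3}; (7,6)→{5,6,7}. Safe: 4. Place at column 4.
Columns [1, 3, 5, 7, 2, 4, 6], r−c [0, -1, -2, -3, 3, 2, 1], r+c [2, 5, 8, 11, 7, 10, 13] are all distinct, so no two queens attack.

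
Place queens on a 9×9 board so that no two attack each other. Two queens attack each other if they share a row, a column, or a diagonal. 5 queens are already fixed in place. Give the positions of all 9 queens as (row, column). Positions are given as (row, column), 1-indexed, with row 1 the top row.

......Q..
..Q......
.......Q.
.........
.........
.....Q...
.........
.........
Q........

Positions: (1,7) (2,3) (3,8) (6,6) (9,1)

(1,7) (2,3) (3,8) (4,2) (5,4) (6,6) (7,9) (8,5) (9,1)

Row 4: attacked by (1,7)→{4,7}; (2,3)→{1,3,5}; (3,8)→{7,8,9}; (6,6)→{4,6,8}; (9,1)→{1,6}. Safe: 2. Place at column 2.
Row 5: attacked by (1,7)→{3,7}; (2,3)→{3,6}; (3,8)→{6,8}; (4,2)→{1,2,3}; (6,6)→{5,6,7}; (9,1)→{1,5}. Safe: 4, 9. Place at column 4.
Row 7: attacked by (1,7)→{1,7}; (2,3)→{3,8}; (3,8)→{4,8}; (4,2)→{2,5}; (5,4)→{2,4,6}; (6,6)→{5,6,7}; (9,1)→{1,3}. Safe: 9. Place at column 9.
Row 8: attacked by (1,7)→{7}; (2,3)→{3,9}; (3,8)→{3,8}; (4,2)→{2,6}; (5,4)→{1,4,7}; (6,6)→{4,6,8}; (7,9)→{8,9}; (9,1)→{1,2}. Safe: 5. Place at column 5.
Columns [7, 3, 8, 2, 4, 6, 9, 5, 1], r−c [-6, -1, -5, 2, 1, 0, -2, 3, 8], r+c [8, 5, 11, 6, 9, 12, 16, 13, 10] are all distinct, so no two queens attack.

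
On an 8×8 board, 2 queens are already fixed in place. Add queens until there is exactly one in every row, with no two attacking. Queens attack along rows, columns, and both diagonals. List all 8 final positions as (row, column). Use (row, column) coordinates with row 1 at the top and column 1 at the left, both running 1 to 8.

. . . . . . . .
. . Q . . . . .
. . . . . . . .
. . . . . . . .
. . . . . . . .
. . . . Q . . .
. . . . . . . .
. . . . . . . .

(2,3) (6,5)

Row 1: attacked by (2,3)→{2,3,4}; (6,5)→{5}. Safe: 1, 6, 7, 8. Place at column 8.
Row 3: attacked by (1,8)→{6,8}; (2,3)→{2,3,4}; (6,5)→{2,5,8}. Safe: 1, 7. Place at column 1.
Row 4: attacked by (1,8)→{5,8}; (2,3)→{1,3,5}; (3,1)→{1,2}; (6,5)→{3,5,7}. Safe: 4, 6. Place at column 6.
Row 5: attacked by (1,8)→{4,8}; (2,3)→{3,6}; (3,1)→{1,3}; (4,6)→{5,6,7}; (6,5)→{4,5,6}. Safe: 2. Place at column 2.
Row 7: attacked by (1,8)→{2,8}; (2,3)→{3,8}; (3,1)→{1,5}; (4,6)→{3,6}; (5,2)→{2,4}; (6,5)→{4,5,6}. Safe: 7. Place at column 7.
Row 8: attacked by (1,8)→{1,8}; (2,3)→{3}; (3,1)→{1,6}; (4,6)→{2,6}; (5,2)→{2,5}; (6,5)→{3,5,7}; (7,7)→{6,7,8}. Safe: 4. Place at column 4.
Columns [8, 3, 1, 6, 2, 5, 7, 4], r−c [-7, -1, 2, -2, 3, 1, 0, 4], r+c [9, 5, 4, 10, 7, 11, 14, 12] are all distinct, so no two queens attack.

(1,8) (2,3) (3,1) (4,6) (5,2) (6,5) (7,7) (8,4)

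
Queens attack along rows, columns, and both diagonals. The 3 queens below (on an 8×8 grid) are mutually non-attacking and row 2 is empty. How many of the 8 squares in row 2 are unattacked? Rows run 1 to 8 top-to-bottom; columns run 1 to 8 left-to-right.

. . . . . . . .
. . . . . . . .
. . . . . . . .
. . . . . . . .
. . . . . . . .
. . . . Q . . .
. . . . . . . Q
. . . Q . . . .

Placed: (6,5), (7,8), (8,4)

(6,5) attacks row 2 at column 5 and diagonals 1.
(7,8) attacks row 2 at column 8 and diagonals 3.
(8,4) attacks row 2 at column 4.
Attacked columns: {1, 3, 4, 5, 8}. Safe: {2, 6, 7}.

3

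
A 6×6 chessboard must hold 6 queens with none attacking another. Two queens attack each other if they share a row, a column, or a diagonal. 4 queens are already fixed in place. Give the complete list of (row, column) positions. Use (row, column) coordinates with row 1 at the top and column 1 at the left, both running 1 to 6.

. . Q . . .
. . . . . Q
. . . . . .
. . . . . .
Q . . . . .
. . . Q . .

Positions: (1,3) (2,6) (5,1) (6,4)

Row 3: attacked by (1,3)→{1,3,5}; (2,6)→{5,6}; (5,1)→{1,3}; (6,4)→{1,4}. Safe: 2. Place at column 2.
Row 4: attacked by (1,3)→{3,6}; (2,6)→{4,6}; (3,2)→{1,2,3}; (5,1)→{1,2}; (6,4)→{2,4,6}. Safe: 5. Place at column 5.
Columns [3, 6, 2, 5, 1, 4], r−c [-2, -4, 1, -1, 4, 2], r+c [4, 8, 5, 9, 6, 10] are all distinct, so no two queens attack.

(1,3) (2,6) (3,2) (4,5) (5,1) (6,4)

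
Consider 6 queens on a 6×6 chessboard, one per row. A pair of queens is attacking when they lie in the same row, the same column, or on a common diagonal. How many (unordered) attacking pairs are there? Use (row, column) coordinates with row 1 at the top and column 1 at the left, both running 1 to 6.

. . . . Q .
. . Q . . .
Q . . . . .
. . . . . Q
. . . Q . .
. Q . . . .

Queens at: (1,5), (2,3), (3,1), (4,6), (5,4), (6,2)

All columns are distinct and no two queens satisfy |Δrow| = |Δcol|, so no pair attacks.

0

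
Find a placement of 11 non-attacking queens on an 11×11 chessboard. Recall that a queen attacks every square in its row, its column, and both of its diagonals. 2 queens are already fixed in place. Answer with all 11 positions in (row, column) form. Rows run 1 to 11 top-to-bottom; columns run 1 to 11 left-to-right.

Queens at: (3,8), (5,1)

Row 1: attacked by (3,8)→{6,8,10}; (5,1)→{1,5}. Safe: 2, 3, 4, 7, 9, 11. Place at column 7.
Row 2: attacked by (1,7)→{6,7,8}; (3,8)→{7,8,9}; (5,1)→{1,4}. Safe: 2, 3, 5, 10, 11. Place at column 2.
Row 4: attacked by (1,7)→{4,7,10}; (2,2)→{2,4}; (3,8)→{7,8,9}; (5,1)→{1,2}. Safe: 3, 5, 6, 11. Place at column 5.
Row 6: attacked by (1,7)→{2,7}; (2,2)→{2,6}; (3,8)→{5,8,11}; (4,5)→{3,5,7}; (5,1)→{1,2}. Safe: 4, 9, 10. Place at column 4.
Row 7: attacked by (1,7)→{1,7}; (2,2)→{2,7}; (3,8)→{4,8}; (4,5)→{2,5,8}; (5,1)→{1,3}; (6,4)→{3,4,5}. Safe: 6, 9, 10, 11. Place at column 9.
Row 8: attacked by (1,7)→{7}; (2,2)→{2,8}; (3,8)→{3,8}; (4,5)→{1,5,9}; (5,1)→{1,4}; (6,4)→{2,4,6}; (7,9)→{8,9,10}. Safe: 11. Place at column 11.
Row 9: attacked by (1,7)→{7}; (2,2)→{2,9}; (3,8)→{2,8}; (4,5)→{5,10}; (5,1)→{1,5}; (6,4)→{1,4,7}; (7,9)→{7,9,11}; (8,11)→{10,11}. Safe: 3, 6. Place at column 6.
Row 10: attacked by (1,7)→{7}; (2,2)→{2,10}; (3,8)→{1,8}; (4,5)→{5,11}; (5,1)→{1,6}; (6,4)→{4,8}; (7,9)→{6,9}; (8,11)→{9,11}; (9,6)→{5,6,7}. Safe: 3. Place at column 3.
Row 11: attacked by (1,7)→{7}; (2,2)→{2,11}; (3,8)→{8}; (4,5)→{5}; (5,1)→{1,7}; (6,4)→{4,9}; (7,9)→{5,9}; (8,11)→{8,11}; (9,6)→{4,6,8}; (10,3)→{2,3,4}. Safe: 10. Place at column 10.
Columns [7, 2, 8, 5, 1, 4, 9, 11, 6, 3, 10], r−c [-6, 0, -5, -1, 4, 2, -2, -3, 3, 7, 1], r+c [8, 4, 11, 9, 6, 10, 16, 19, 15, 13, 21] are all distinct, so no two queens attack.

(1,7) (2,2) (3,8) (4,5) (5,1) (6,4) (7,9) (8,11) (9,6) (10,3) (11,10)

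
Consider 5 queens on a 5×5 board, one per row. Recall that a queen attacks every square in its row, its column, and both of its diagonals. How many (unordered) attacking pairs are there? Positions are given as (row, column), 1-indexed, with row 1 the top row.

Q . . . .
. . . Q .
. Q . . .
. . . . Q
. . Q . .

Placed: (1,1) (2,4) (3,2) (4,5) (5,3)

0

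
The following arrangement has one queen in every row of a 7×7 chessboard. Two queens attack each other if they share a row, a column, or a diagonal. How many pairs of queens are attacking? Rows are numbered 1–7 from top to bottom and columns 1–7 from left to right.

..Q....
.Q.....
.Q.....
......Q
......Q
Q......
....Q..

Same column: (2,2)–(3,2) (column 2); (4,7)–(5,7) (column 7).
Same diagonal: (1,3)–(2,2) (|1−2| = |3−2| = 1); (1,3)–(5,7) (|1−5| = |3−7| = 4); (5,7)–(7,5) (|5−7| = |7−5| = 2).
Total attacking pairs: 5.

5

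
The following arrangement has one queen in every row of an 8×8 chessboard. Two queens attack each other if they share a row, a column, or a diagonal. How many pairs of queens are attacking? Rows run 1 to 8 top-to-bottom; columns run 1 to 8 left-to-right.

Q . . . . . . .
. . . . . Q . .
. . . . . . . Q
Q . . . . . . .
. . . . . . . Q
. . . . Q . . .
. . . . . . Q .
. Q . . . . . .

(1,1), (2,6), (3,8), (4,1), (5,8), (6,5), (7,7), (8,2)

4

Same column: (1,1)–(4,1) (column 1); (3,8)–(5,8) (column 8).
Same diagonal: (1,1)–(7,7) (|1−7| = |1−7| = 6); (3,8)–(6,5) (|3−6| = |8−5| = 3).
Total attacking pairs: 4.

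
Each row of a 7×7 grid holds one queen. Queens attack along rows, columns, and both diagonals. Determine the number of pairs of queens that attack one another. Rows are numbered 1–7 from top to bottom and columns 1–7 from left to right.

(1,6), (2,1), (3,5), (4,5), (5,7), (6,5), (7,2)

6

Same column: (3,5)–(4,5) (column 5); (3,5)–(6,5) (column 5); (4,5)–(6,5) (column 5).
Same diagonal: (2,1)–(6,5) (|2−6| = |1−5| = 4); (3,5)–(5,7) (|3−5| = |5−7| = 2); (4,5)–(7,2) (|4−7| = |5−2| = 3).
Total attacking pairs: 6.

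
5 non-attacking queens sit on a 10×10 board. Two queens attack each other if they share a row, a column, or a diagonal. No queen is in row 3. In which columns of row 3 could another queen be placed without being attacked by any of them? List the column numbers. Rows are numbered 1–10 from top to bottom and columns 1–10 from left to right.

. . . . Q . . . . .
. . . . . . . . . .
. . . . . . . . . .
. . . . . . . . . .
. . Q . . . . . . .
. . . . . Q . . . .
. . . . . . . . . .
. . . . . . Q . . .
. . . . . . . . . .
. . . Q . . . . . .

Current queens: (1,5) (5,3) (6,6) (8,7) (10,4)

columns 8, 10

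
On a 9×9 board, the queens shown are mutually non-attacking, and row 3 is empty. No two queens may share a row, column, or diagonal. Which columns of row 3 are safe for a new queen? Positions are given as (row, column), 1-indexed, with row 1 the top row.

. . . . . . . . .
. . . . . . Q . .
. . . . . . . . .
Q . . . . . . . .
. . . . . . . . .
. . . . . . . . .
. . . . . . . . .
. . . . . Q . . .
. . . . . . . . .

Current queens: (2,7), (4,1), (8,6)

columns 3, 4, 5, 9

(2,7) attacks row 3 at column 7 and diagonals 6, 8.
(4,1) attacks row 3 at column 1 and diagonals 2.
(8,6) attacks row 3 at column 6 and diagonals 1.
Attacked columns: {1, 2, 6, 7, 8}. Safe: {3, 4, 5, 9}.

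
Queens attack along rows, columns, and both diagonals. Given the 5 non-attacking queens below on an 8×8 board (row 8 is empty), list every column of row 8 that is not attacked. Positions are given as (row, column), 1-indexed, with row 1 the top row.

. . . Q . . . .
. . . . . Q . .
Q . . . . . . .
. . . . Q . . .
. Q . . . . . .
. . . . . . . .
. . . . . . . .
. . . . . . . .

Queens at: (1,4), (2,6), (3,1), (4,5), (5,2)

(1,4) attacks row 8 at column 4.
(2,6) attacks row 8 at column 6.
(3,1) attacks row 8 at column 1 and diagonals 6.
(4,5) attacks row 8 at column 5 and diagonals 1.
(5,2) attacks row 8 at column 2 and diagonals 5.
Attacked columns: {1, 2, 4, 5, 6}. Safe: {3, 7, 8}.

columns 3, 7, 8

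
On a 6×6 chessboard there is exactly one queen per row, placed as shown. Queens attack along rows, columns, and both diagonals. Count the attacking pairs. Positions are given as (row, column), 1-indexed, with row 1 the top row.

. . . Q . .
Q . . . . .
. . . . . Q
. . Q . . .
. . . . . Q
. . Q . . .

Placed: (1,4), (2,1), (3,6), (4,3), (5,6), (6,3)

Same column: (3,6)–(5,6) (column 6); (4,3)–(6,3) (column 3).
Same diagonal: (1,4)–(3,6) (|1−3| = |4−6| = 2); (2,1)–(4,3) (|2−4| = |1−3| = 2); (3,6)–(6,3) (|3−6| = |6−3| = 3).
Total attacking pairs: 5.

5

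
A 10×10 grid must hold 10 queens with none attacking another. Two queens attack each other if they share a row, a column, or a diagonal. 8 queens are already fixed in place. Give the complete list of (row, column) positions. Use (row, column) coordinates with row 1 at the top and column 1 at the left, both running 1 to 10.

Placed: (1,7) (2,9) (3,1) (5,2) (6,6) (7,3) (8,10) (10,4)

(1,7) (2,9) (3,1) (4,5) (5,2) (6,6) (7,3) (8,10) (9,8) (10,4)

Row 4: attacked by (1,7)→{4,7,10}; (2,9)→{7,9}; (3,1)→{1,2}; (5,2)→{1,2,3}; (6,6)→{4,6,8}; (7,3)→{3,6}; (8,10)→{6,10}; (10,4)→{4,10}. Safe: 5. Place at column 5.
Row 9: attacked by (1,7)→{7}; (2,9)→{2,9}; (3,1)→{1,7}; (4,5)→{5,10}; (5,2)→{2,6}; (6,6)→{3,6,9}; (7,3)→{1,3,5}; (8,10)→{9,10}; (10,4)→{3,4,5}. Safe: 8. Place at column 8.
Columns [7, 9, 1, 5, 2, 6, 3, 10, 8, 4], r−c [-6, -7, 2, -1, 3, 0, 4, -2, 1, 6], r+c [8, 11, 4, 9, 7, 12, 10, 18, 17, 14] are all distinct, so no two queens attack.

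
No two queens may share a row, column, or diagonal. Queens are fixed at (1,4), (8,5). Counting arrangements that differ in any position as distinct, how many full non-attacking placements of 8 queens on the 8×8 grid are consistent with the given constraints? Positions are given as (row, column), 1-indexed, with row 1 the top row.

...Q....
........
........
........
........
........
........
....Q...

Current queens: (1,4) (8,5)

3

Branch on row 2: col 1 → 0; col 2 → 1; col 6 → 1; col 7 → 0; col 8 → 1.
Sum: 0 + 1 + 1 + 0 + 1 = 3.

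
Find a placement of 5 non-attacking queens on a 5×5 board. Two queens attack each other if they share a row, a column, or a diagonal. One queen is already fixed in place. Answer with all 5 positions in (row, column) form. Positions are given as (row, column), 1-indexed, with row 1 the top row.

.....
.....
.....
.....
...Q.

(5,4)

Row 1: attacked by (5,4)→{4}. Safe: 1, 2, 3, 5. Place at column 1.
Row 2: attacked by (1,1)→{1,2}; (5,4)→{1,4}. Safe: 3, 5. Place at column 3.
Row 3: attacked by (1,1)→{1,3}; (2,3)→{2,3,4}; (5,4)→{2,4}. Safe: 5. Place at column 5.
Row 4: attacked by (1,1)→{1,4}; (2,3)→{1,3,5}; (3,5)→{4,5}; (5,4)→{3,4,5}. Safe: 2. Place at column 2.
Columns [1, 3, 5, 2, 4], r−c [0, -1, -2, 2, 1], r+c [2, 5, 8, 6, 9] are all distinct, so no two queens attack.

(1,1) (2,3) (3,5) (4,2) (5,4)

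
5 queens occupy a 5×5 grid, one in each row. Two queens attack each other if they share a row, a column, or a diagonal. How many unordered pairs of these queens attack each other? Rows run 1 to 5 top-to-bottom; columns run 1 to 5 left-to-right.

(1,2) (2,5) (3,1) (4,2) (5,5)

3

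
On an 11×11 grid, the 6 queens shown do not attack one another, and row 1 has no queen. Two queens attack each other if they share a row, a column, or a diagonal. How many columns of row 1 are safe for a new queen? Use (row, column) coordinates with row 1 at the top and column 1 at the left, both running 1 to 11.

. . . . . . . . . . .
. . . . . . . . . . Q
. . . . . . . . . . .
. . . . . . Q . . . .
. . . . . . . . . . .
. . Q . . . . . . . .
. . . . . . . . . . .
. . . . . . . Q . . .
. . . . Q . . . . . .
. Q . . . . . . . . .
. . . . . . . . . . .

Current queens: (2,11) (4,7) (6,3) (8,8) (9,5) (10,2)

(2,11) attacks row 1 at column 11 and diagonals 10.
(4,7) attacks row 1 at column 7 and diagonals 4, 10.
(6,3) attacks row 1 at column 3 and diagonals 8.
(8,8) attacks row 1 at column 8 and diagonals 1.
(9,5) attacks row 1 at column 5.
(10,2) attacks row 1 at column 2 and diagonals 11.
Attacked columns: {1, 2, 3, 4, 5, 7, 8, 10, 11}. Safe: {6, 9}.

2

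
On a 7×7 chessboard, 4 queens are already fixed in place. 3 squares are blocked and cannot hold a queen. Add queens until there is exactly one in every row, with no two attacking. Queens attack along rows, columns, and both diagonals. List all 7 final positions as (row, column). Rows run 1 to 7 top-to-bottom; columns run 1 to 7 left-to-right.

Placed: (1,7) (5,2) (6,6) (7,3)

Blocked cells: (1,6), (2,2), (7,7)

(1,7) (2,4) (3,1) (4,5) (5,2) (6,6) (7,3)

Row 2: attacked by (1,7)→{6,7}; (5,2)→{2,5}; (6,6)→{2,6}; (7,3)→{3}. Blocked: 2. Safe: 1, 4. Place at column 4.
Row 3: attacked by (1,7)→{5,7}; (2,4)→{3,4,5}; (5,2)→{2,4}; (6,6)→{3,6}; (7,3)→{3,7}. Safe: 1. Place at column 1.
Row 4: attacked by (1,7)→{4,7}; (2,4)→{2,4,6}; (3,1)→{1,2}; (5,2)→{1,2,3}; (6,6)→{4,6}; (7,3)→{3,6}. Safe: 5. Place at column 5.
Columns [7, 4, 1, 5, 2, 6, 3], r−c [-6, -2, 2, -1, 3, 0, 4], r+c [8, 6, 4, 9, 7, 12, 10] are all distinct, so no two queens attack.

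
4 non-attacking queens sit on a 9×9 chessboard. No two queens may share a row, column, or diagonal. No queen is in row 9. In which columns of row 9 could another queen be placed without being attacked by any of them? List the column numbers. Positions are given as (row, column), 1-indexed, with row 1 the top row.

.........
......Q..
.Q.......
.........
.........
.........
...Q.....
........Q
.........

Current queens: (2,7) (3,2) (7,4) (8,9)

(2,7) attacks row 9 at column 7.
(3,2) attacks row 9 at column 2 and diagonals 8.
(7,4) attacks row 9 at column 4 and diagonals 2, 6.
(8,9) attacks row 9 at column 9 and diagonals 8.
Attacked columns: {2, 4, 6, 7, 8, 9}. Safe: {1, 3, 5}.

columns 1, 3, 5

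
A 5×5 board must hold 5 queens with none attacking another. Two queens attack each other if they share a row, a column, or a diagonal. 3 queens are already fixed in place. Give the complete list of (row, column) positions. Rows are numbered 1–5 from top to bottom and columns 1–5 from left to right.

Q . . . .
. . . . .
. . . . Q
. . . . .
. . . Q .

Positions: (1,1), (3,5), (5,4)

(1,1) (2,3) (3,5) (4,2) (5,4)

Row 2: attacked by (1,1)→{1,2}; (3,5)→{4,5}; (5,4)→{1,4}. Safe: 3. Place at column 3.
Row 4: attacked by (1,1)→{1,4}; (2,3)→{1,3,5}; (3,5)→{4,5}; (5,4)→{3,4,5}. Safe: 2. Place at column 2.
Columns [1, 3, 5, 2, 4], r−c [0, -1, -2, 2, 1], r+c [2, 5, 8, 6, 9] are all distinct, so no two queens attack.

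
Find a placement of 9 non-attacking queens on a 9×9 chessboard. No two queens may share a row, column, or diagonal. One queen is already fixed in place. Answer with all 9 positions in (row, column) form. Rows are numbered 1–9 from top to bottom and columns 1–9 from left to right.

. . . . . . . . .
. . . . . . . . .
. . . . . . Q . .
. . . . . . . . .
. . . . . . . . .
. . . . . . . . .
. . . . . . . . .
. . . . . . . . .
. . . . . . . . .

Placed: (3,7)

Row 1: attacked by (3,7)→{5,7,9}. Safe: 1, 2, 3, 4, 6, 8. Place at column 6.
Row 2: attacked by (1,6)→{5,6,7}; (3,7)→{6,7,8}. Safe: 1, 2, 3, 4, 9. Place at column 4.
Row 4: attacked by (1,6)→{3,6,9}; (2,4)→{2,4,6}; (3,7)→{6,7,8}. Safe: 1, 5. Place at column 1.
Row 5: attacked by (1,6)→{2,6}; (2,4)→{1,4,7}; (3,7)→{5,7,9}; (4,1)→{1,2}. Safe: 3, 8. Place at column 8.
Row 6: attacked by (1,6)→{1,6}; (2,4)→{4,8}; (3,7)→{4,7}; (4,1)→{1,3}; (5,8)→{7,8,9}. Safe: 2, 5. Place at column 5.
Row 7: attacked by (1,6)→{6}; (2,4)→{4,9}; (3,7)→{3,7}; (4,1)→{1,4}; (5,8)→{6,8}; (6,5)→{4,5,6}. Safe: 2. Place at column 2.
Row 8: attacked by (1,6)→{6}; (2,4)→{4}; (3,7)→{2,7}; (4,1)→{1,5}; (5,8)→{5,8}; (6,5)→{3,5,7}; (7,2)→{1,2,3}. Safe: 9. Place at column 9.
Row 9: attacked by (1,6)→{6}; (2,4)→{4}; (3,7)→{1,7}; (4,1)→{1,6}; (5,8)→{4,8}; (6,5)→{2,5,8}; (7,2)→{2,4}; (8,9)→{8,9}. Safe: 3. Place at column 3.
Columns [6, 4, 7, 1, 8, 5, 2, 9, 3], r−c [-5, -2, -4, 3, -3, 1, 5, -1, 6], r+c [7, 6, 10, 5, 13, 11, 9, 17, 12] are all distinct, so no two queens attack.

(1,6) (2,4) (3,7) (4,1) (5,8) (6,5) (7,2) (8,9) (9,3)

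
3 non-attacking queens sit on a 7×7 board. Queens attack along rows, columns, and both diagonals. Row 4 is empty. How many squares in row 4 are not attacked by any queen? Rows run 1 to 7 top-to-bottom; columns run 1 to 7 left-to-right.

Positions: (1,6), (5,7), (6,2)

(1,6) attacks row 4 at column 6 and diagonals 3.
(5,7) attacks row 4 at column 7 and diagonals 6.
(6,2) attacks row 4 at column 2 and diagonals 4.
Attacked columns: {2, 3, 4, 6, 7}. Safe: {1, 5}.

2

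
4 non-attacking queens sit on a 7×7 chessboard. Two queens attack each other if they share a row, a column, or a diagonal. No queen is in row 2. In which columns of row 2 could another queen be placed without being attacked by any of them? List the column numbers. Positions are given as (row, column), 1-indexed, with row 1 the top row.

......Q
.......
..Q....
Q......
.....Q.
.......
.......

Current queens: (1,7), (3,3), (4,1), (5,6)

(1,7) attacks row 2 at column 7 and diagonals 6.
(3,3) attacks row 2 at column 3 and diagonals 2, 4.
(4,1) attacks row 2 at column 1 and diagonals 3.
(5,6) attacks row 2 at column 6 and diagonals 3.
Attacked columns: {1, 2, 3, 4, 6, 7}. Safe: {5}.

columns 5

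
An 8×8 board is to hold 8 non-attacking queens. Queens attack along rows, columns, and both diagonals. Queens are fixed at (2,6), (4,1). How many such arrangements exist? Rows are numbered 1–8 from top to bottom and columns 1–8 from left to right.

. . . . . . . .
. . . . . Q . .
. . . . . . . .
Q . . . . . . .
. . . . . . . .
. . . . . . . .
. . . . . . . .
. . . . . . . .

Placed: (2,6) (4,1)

3

Branch on row 1: col 2 → 0; col 3 → 3; col 8 → 0.
Sum: 0 + 3 + 0 = 3.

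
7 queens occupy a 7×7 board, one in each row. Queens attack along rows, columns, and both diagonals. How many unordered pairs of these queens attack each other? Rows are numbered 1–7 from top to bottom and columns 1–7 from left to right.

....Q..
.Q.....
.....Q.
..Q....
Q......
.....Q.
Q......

Same column: (3,6)–(6,6) (column 6); (5,1)–(7,1) (column 1).
Same diagonal: (1,5)–(5,1) (|1−5| = |5−1| = 4); (2,2)–(6,6) (|2−6| = |2−6| = 4).
Total attacking pairs: 4.

4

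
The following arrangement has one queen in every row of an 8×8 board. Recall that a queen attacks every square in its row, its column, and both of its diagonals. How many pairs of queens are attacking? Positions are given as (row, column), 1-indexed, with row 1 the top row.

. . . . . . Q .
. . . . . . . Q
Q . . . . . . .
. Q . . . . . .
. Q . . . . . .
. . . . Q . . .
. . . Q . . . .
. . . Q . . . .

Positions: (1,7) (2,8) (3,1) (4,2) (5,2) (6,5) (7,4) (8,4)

Same column: (4,2)–(5,2) (column 2); (7,4)–(8,4) (column 4).
Same diagonal: (1,7)–(2,8) (|1−2| = |7−8| = 1); (3,1)–(4,2) (|3−4| = |1−2| = 1); (5,2)–(7,4) (|5−7| = |2−4| = 2); (6,5)–(7,4) (|6−7| = |5−4| = 1).
Total attacking pairs: 6.

6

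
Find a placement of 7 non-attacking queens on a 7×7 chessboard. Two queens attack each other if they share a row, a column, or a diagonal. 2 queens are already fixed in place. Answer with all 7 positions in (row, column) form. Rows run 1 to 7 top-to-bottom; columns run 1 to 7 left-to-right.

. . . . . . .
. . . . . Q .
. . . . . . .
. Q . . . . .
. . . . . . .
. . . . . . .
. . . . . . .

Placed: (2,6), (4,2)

(1,1) (2,6) (3,4) (4,2) (5,7) (6,5) (7,3)

Row 1: attacked by (2,6)→{5,6,7}; (4,2)→{2,5}. Safe: 1, 3, 4. Place at column 1.
Row 3: attacked by (1,1)→{1,3}; (2,6)→{5,6,7}; (4,2)→{1,2,3}. Safe: 4. Place at column 4.
Row 5: attacked by (1,1)→{1,5}; (2,6)→{3,6}; (3,4)→{2,4,6}; (4,2)→{1,2,3}. Safe: 7. Place at column 7.
Row 6: attacked by (1,1)→{1,6}; (2,6)→{2,6}; (3,4)→{1,4,7}; (4,2)→{2,4}; (5,7)→{6,7}. Safe: 3, 5. Place at column 5.
Row 7: attacked by (1,1)→{1,7}; (2,6)→{1,6}; (3,4)→{4}; (4,2)→{2,5}; (5,7)→{5,7}; (6,5)→{4,5,6}. Safe: 3. Place at column 3.
Columns [1, 6, 4, 2, 7, 5, 3], r−c [0, -4, -1, 2, -2, 1, 4], r+c [2, 8, 7, 6, 12, 11, 10] are all distinct, so no two queens attack.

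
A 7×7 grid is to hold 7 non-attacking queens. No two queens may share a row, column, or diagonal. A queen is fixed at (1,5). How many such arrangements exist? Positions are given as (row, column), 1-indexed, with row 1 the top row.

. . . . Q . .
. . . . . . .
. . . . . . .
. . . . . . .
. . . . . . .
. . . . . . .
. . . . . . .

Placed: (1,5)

6

Branch on row 2: col 1 → 2; col 2 → 1; col 3 → 1; col 7 → 2.
Sum: 2 + 1 + 1 + 2 = 6.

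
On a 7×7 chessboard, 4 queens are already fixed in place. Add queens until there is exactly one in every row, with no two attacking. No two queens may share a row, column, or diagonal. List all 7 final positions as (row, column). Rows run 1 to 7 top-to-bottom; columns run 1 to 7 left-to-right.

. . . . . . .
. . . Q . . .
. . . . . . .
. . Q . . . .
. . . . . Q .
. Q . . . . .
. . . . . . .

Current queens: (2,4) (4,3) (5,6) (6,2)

(1,1) (2,4) (3,7) (4,3) (5,6) (6,2) (7,5)

Row 1: attacked by (2,4)→{3,4,5}; (4,3)→{3,6}; (5,6)→{2,6}; (6,2)→{2,7}. Safe: 1. Place at column 1.
Row 3: attacked by (1,1)→{1,3}; (2,4)→{3,4,5}; (4,3)→{2,3,4}; (5,6)→{4,6}; (6,2)→{2,5}. Safe: 7. Place at column 7.
Row 7: attacked by (1,1)→{1,7}; (2,4)→{4}; (3,7)→{3,7}; (4,3)→{3,6}; (5,6)→{4,6}; (6,2)→{1,2,3}. Safe: 5. Place at column 5.
Columns [1, 4, 7, 3, 6, 2, 5], r−c [0, -2, -4, 1, -1, 4, 2], r+c [2, 6, 10, 7, 11, 8, 12] are all distinct, so no two queens attack.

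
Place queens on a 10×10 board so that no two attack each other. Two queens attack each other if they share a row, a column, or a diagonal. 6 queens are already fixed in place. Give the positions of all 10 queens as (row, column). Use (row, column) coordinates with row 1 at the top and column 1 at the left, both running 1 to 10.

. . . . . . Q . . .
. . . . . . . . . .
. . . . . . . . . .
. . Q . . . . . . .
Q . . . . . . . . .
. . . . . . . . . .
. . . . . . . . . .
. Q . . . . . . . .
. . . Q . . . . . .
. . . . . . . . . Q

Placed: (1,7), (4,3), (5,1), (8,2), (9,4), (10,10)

(1,7) (2,9) (3,6) (4,3) (5,1) (6,8) (7,5) (8,2) (9,4) (10,10)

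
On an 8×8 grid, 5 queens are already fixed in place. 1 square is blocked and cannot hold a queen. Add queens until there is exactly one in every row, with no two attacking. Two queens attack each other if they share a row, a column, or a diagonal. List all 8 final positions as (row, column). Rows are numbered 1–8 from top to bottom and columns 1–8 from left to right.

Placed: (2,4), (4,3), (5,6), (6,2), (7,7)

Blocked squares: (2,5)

Row 1: attacked by (2,4)→{3,4,5}; (4,3)→{3,6}; (5,6)→{2,6}; (6,2)→{2,7}; (7,7)→{1,7}. Safe: 8. Place at column 8.
Row 3: attacked by (1,8)→{6,8}; (2,4)→{3,4,5}; (4,3)→{2,3,4}; (5,6)→{4,6,8}; (6,2)→{2,5}; (7,7)→{3,7}. Safe: 1. Place at column 1.
Row 8: attacked by (1,8)→{1,8}; (2,4)→{4}; (3,1)→{1,6}; (4,3)→{3,7}; (5,6)→{3,6}; (6,2)→{2,4}; (7,7)→{6,7,8}. Safe: 5. Place at column 5.
Columns [8, 4, 1, 3, 6, 2, 7, 5], r−c [-7, -2, 2, 1, -1, 4, 0, 3], r+c [9, 6, 4, 7, 11, 8, 14, 13] are all distinct, so no two queens attack.

(1,8) (2,4) (3,1) (4,3) (5,6) (6,2) (7,7) (8,5)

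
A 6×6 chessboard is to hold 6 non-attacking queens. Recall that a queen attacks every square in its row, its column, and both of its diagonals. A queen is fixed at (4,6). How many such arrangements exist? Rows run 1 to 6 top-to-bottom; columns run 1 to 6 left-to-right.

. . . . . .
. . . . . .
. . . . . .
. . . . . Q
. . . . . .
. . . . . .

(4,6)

Branch on row 1: col 1 → 0; col 2 → 0; col 4 → 0; col 5 → 1.
Sum: 0 + 0 + 0 + 1 = 1.

1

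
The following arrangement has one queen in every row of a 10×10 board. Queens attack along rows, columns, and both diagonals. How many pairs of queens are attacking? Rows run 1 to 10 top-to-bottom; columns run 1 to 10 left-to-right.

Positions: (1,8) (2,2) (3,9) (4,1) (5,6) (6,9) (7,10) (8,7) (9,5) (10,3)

3

Same column: (3,9)–(6,9) (column 9).
Same diagonal: (6,9)–(7,10) (|6−7| = |9−10| = 1); (6,9)–(8,7) (|6−8| = |9−7| = 2).
Total attacking pairs: 3.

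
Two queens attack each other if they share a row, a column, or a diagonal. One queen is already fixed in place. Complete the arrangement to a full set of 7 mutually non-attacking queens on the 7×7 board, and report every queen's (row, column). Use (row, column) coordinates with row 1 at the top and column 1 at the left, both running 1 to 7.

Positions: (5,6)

Row 1: attacked by (5,6)→{2,6}. Safe: 1, 3, 4, 5, 7. Place at column 7.
Row 2: attacked by (1,7)→{6,7}; (5,6)→{3,6}. Safe: 1, 2, 4, 5. Place at column 5.
Row 3: attacked by (1,7)→{5,7}; (2,5)→{4,5,6}; (5,6)→{4,6}. Safe: 1, 2, 3. Place at column 3.
Row 4: attacked by (1,7)→{4,7}; (2,5)→{3,5,7}; (3,3)→{2,3,4}; (5,6)→{5,6,7}. Safe: 1. Place at column 1.
Row 6: attacked by (1,7)→{2,7}; (2,5)→{1,5}; (3,3)→{3,6}; (4,1)→{1,3}; (5,6)→{5,6,7}. Safe: 4. Place at column 4.
Row 7: attacked by (1,7)→{1,7}; (2,5)→{5}; (3,3)→{3,7}; (4,1)→{1,4}; (5,6)→{4,6}; (6,4)→{3,4,5}. Safe: 2. Place at column 2.
Columns [7, 5, 3, 1, 6, 4, 2], r−c [-6, -3, 0, 3, -1, 2, 5], r+c [8, 7, 6, 5, 11, 10, 9] are all distinct, so no two queens attack.

(1,7) (2,5) (3,3) (4,1) (5,6) (6,4) (7,2)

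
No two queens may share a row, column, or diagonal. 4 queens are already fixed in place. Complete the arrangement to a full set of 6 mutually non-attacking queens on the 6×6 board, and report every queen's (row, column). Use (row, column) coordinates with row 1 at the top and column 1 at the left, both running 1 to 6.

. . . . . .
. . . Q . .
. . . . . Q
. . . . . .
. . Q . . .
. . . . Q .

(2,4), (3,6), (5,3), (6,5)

Row 1: attacked by (2,4)→{3,4,5}; (3,6)→{4,6}; (5,3)→{3}; (6,5)→{5}. Safe: 1, 2. Place at column 2.
Row 4: attacked by (1,2)→{2,5}; (2,4)→{2,4,6}; (3,6)→{5,6}; (5,3)→{2,3,4}; (6,5)→{3,5}. Safe: 1. Place at column 1.
Columns [2, 4, 6, 1, 3, 5], r−c [-1, -2, -3, 3, 2, 1], r+c [3, 6, 9, 5, 8, 11] are all distinct, so no two queens attack.

(1,2) (2,4) (3,6) (4,1) (5,3) (6,5)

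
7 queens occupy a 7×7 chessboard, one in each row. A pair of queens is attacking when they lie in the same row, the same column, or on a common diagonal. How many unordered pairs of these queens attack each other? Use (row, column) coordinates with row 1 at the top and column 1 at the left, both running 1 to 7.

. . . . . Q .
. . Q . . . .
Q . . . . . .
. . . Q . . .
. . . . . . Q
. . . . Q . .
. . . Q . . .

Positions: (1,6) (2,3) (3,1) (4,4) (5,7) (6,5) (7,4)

Same column: (4,4)–(7,4) (column 4).
Same diagonal: (6,5)–(7,4) (|6−7| = |5−4| = 1).
Total attacking pairs: 2.

2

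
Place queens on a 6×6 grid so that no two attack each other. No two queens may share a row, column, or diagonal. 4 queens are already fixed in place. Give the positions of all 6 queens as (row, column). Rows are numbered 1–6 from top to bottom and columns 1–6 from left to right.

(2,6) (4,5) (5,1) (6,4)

Row 1: attacked by (2,6)→{5,6}; (4,5)→{2,5}; (5,1)→{1,5}; (6,4)→{4}. Safe: 3. Place at column 3.
Row 3: attacked by (1,3)→{1,3,5}; (2,6)→{5,6}; (4,5)→{4,5,6}; (5,1)→{1,3}; (6,4)→{1,4}. Safe: 2. Place at column 2.
Columns [3, 6, 2, 5, 1, 4], r−c [-2, -4, 1, -1, 4, 2], r+c [4, 8, 5, 9, 6, 10] are all distinct, so no two queens attack.

(1,3) (2,6) (3,2) (4,5) (5,1) (6,4)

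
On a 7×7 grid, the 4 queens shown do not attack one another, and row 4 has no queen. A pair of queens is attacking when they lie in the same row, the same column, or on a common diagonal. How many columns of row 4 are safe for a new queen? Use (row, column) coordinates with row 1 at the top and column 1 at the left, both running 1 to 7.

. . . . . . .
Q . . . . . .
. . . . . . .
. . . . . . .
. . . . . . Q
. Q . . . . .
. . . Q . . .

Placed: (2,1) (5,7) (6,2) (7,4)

1

(2,1) attacks row 4 at column 1 and diagonals 3.
(5,7) attacks row 4 at column 7 and diagonals 6.
(6,2) attacks row 4 at column 2 and diagonals 4.
(7,4) attacks row 4 at column 4 and diagonals 1, 7.
Attacked columns: {1, 2, 3, 4, 6, 7}. Safe: {5}.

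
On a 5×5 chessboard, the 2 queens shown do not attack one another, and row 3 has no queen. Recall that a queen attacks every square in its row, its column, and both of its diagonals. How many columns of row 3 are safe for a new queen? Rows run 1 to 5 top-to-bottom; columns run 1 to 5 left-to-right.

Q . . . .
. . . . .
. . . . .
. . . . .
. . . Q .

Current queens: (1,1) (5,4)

(1,1) attacks row 3 at column 1 and diagonals 3.
(5,4) attacks row 3 at column 4 and diagonals 2.
Attacked columns: {1, 2, 3, 4}. Safe: {5}.

1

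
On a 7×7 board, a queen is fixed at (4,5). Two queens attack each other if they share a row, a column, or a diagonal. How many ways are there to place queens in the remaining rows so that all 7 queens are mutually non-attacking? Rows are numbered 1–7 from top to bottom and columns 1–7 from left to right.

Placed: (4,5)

Branch on row 1: col 1 → 0; col 3 → 1; col 4 → 1; col 6 → 1; col 7 → 1.
Sum: 0 + 1 + 1 + 1 + 1 = 4.

4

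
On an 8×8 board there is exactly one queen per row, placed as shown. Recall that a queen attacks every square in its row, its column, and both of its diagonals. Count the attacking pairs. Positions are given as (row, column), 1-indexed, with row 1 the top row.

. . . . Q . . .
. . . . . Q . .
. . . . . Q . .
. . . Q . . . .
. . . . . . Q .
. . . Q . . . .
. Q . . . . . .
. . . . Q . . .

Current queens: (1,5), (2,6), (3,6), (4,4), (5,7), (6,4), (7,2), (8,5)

6

Same column: (1,5)–(8,5) (column 5); (2,6)–(3,6) (column 6); (4,4)–(6,4) (column 4).
Same diagonal: (1,5)–(2,6) (|1−2| = |5−6| = 1); (2,6)–(4,4) (|2−4| = |6−4| = 2); (3,6)–(7,2) (|3−7| = |6−2| = 4).
Total attacking pairs: 6.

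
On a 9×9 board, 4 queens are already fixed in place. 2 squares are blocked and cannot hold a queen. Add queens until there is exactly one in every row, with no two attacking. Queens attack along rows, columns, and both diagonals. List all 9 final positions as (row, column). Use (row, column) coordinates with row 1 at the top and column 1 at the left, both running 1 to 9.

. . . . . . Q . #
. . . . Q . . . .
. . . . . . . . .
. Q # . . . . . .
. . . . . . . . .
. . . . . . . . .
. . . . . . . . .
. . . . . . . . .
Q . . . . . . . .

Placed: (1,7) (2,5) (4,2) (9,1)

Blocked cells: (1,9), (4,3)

Row 3: attacked by (1,7)→{5,7,9}; (2,5)→{4,5,6}; (4,2)→{1,2,3}; (9,1)→{1,7}. Safe: 8. Place at column 8.
Row 5: attacked by (1,7)→{3,7}; (2,5)→{2,5,8}; (3,8)→{6,8}; (4,2)→{1,2,3}; (9,1)→{1,5}. Safe: 4, 9. Place at column 9.
Row 6: attacked by (1,7)→{2,7}; (2,5)→{1,5,9}; (3,8)→{5,8}; (4,2)→{2,4}; (5,9)→{8,9}; (9,1)→{1,4}. Safe: 3, 6. Place at column 3.
Row 7: attacked by (1,7)→{1,7}; (2,5)→{5}; (3,8)→{4,8}; (4,2)→{2,5}; (5,9)→{7,9}; (6,3)→{2,3,4}; (9,1)→{1,3}. Safe: 6. Place at column 6.
Row 8: attacked by (1,7)→{7}; (2,5)→{5}; (3,8)→{3,8}; (4,2)→{2,6}; (5,9)→{6,9}; (6,3)→{1,3,5}; (7,6)→{5,6,7}; (9,1)→{1,2}. Safe: 4. Place at column 4.
Columns [7, 5, 8, 2, 9, 3, 6, 4, 1], r−c [-6, -3, -5, 2, -4, 3, 1, 4, 8], r+c [8, 7, 11, 6, 14, 9, 13, 12, 10] are all distinct, so no two queens attack.

(1,7) (2,5) (3,8) (4,2) (5,9) (6,3) (7,6) (8,4) (9,1)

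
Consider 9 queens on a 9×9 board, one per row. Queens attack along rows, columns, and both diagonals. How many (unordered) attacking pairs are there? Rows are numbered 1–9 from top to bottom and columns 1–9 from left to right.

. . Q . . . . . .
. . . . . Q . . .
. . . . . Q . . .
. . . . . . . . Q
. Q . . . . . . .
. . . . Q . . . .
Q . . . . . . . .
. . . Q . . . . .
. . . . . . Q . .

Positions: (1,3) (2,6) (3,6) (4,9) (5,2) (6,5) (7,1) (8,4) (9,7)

2

Same column: (2,6)–(3,6) (column 6).
Same diagonal: (2,6)–(7,1) (|2−7| = |6−1| = 5).
Total attacking pairs: 2.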